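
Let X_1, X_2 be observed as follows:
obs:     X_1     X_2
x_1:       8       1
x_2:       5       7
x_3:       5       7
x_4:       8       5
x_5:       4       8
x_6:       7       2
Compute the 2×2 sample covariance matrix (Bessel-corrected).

Step 1 — column means:
  mean(X_1) = (8 + 5 + 5 + 8 + 4 + 7) / 6 = 37/6 = 6.1667
  mean(X_2) = (1 + 7 + 7 + 5 + 8 + 2) / 6 = 30/6 = 5

Step 2 — sample covariance S[i,j] = (1/(n-1)) · Σ_k (x_{k,i} - mean_i) · (x_{k,j} - mean_j), with n-1 = 5.
  S[X_1,X_1] = ((1.8333)·(1.8333) + (-1.1667)·(-1.1667) + (-1.1667)·(-1.1667) + (1.8333)·(1.8333) + (-2.1667)·(-2.1667) + (0.8333)·(0.8333)) / 5 = 14.8333/5 = 2.9667
  S[X_1,X_2] = ((1.8333)·(-4) + (-1.1667)·(2) + (-1.1667)·(2) + (1.8333)·(0) + (-2.1667)·(3) + (0.8333)·(-3)) / 5 = -21/5 = -4.2
  S[X_2,X_2] = ((-4)·(-4) + (2)·(2) + (2)·(2) + (0)·(0) + (3)·(3) + (-3)·(-3)) / 5 = 42/5 = 8.4

S is symmetric (S[j,i] = S[i,j]). Assembling:

S = [[2.9667, -4.2],
 [-4.2, 8.4]]


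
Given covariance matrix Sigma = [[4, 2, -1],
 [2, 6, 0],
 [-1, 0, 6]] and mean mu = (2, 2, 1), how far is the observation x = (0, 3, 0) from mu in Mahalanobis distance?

Step 1 — centre the observation: (x - mu) = (-2, 1, -1).

Step 2 — invert Sigma (cofactor / det for 3×3, or solve directly):
  Sigma^{-1} = [[0.3158, -0.1053, 0.0526],
 [-0.1053, 0.2018, -0.0175],
 [0.0526, -0.0175, 0.1754]].

Step 3 — form the quadratic (x - mu)^T · Sigma^{-1} · (x - mu):
  Sigma^{-1} · (x - mu) = (-0.7895, 0.4298, -0.2982).
  (x - mu)^T · [Sigma^{-1} · (x - mu)] = (-2)·(-0.7895) + (1)·(0.4298) + (-1)·(-0.2982) = 2.307.

Step 4 — take square root: d = √(2.307) ≈ 1.5189.

d(x, mu) = √(2.307) ≈ 1.5189


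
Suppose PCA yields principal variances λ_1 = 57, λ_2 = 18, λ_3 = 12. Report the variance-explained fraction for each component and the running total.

Step 1 — total variance = trace(Sigma) = Σ λ_i = 57 + 18 + 12 = 87.

Step 2 — fraction explained by component i = λ_i / Σ λ:
  PC1: 57/87 = 0.6552
  PC2: 18/87 = 0.2069
  PC3: 12/87 = 0.1379

Step 3 — cumulative fraction after k components = (λ_1 + ... + λ_k) / Σ λ:
  k = 1: 57/87 = 0.6552
  k = 2: (57 + 18)/87 = 75/87 = 0.8621
  k = 3: (57 + 18 + 12)/87 = 87/87 = 1

Summary (fraction, with percent):

explained: PC1 0.6552 (65.52%), PC2 0.2069 (20.69%), PC3 0.1379 (13.79%);  cumulative: 0.6552, 0.8621, 1


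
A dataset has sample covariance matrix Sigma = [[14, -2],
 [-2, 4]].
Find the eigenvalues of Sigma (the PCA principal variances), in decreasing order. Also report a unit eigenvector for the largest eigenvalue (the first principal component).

Step 1 — characteristic polynomial of 2×2 Sigma:
  det(Sigma - λI) = λ² - trace · λ + det = 0.
  trace = 14 + 4 = 18, det = 14·4 - (-2)² = 52.
Step 2 — discriminant:
  Δ = trace² - 4·det = 324 - 208 = 116.
Step 3 — eigenvalues:
  λ = (trace ± √Δ)/2 = (18 ± 10.7703)/2,
  λ_1 = 14.3852,  λ_2 = 3.6148.

Step 4 — unit eigenvector for λ_1: solve (Sigma - λ_1 I)v = 0. First row:
  (14 - 14.3852)·v_x + (-2)·v_y = 0, i.e. (-0.3852)·v_x + (-2)·v_y = 0,
  so v ∝ (b, λ_1 - a) = (-2, 0.3852); multiply by -1 so the first entry is positive: u = (2, -0.3852).
  ||u|| = √((2)² + (-0.3852)²) = √(4.1484) ≈ 2.0368,
  v_1 = u/||u|| ≈ (0.982, -0.1891) (||v_1|| = 1).

λ_1 = 14.3852,  λ_2 = 3.6148;  v_1 ≈ (0.982, -0.1891)


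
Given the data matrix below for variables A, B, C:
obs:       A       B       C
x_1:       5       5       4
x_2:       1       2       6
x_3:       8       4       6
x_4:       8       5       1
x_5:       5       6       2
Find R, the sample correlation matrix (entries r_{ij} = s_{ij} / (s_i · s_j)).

Step 1 — column means:
  mean(A) = (5 + 1 + 8 + 8 + 5) / 5 = 27/5 = 5.4
  mean(B) = (5 + 2 + 4 + 5 + 6) / 5 = 22/5 = 4.4
  mean(C) = (4 + 6 + 6 + 1 + 2) / 5 = 19/5 = 3.8

Step 2 — sample variances and covariances s[i,j] = (1/(n-1)) · Σ_k (x_{k,i} - mean_i) · (x_{k,j} - mean_j), with n-1 = 4:
  s[A,A] = ((-0.4)·(-0.4) + (-4.4)·(-4.4) + (2.6)·(2.6) + (2.6)·(2.6) + (-0.4)·(-0.4)) / 4 = 33.2/4 = 8.3
  s[A,B] = ((-0.4)·(0.6) + (-4.4)·(-2.4) + (2.6)·(-0.4) + (2.6)·(0.6) + (-0.4)·(1.6)) / 4 = 10.2/4 = 2.55
  s[A,C] = ((-0.4)·(0.2) + (-4.4)·(2.2) + (2.6)·(2.2) + (2.6)·(-2.8) + (-0.4)·(-1.8)) / 4 = -10.6/4 = -2.65
  s[B,B] = ((0.6)·(0.6) + (-2.4)·(-2.4) + (-0.4)·(-0.4) + (0.6)·(0.6) + (1.6)·(1.6)) / 4 = 9.2/4 = 2.3
  s[B,C] = ((0.6)·(0.2) + (-2.4)·(2.2) + (-0.4)·(2.2) + (0.6)·(-2.8) + (1.6)·(-1.8)) / 4 = -10.6/4 = -2.65
  s[C,C] = ((0.2)·(0.2) + (2.2)·(2.2) + (2.2)·(2.2) + (-2.8)·(-2.8) + (-1.8)·(-1.8)) / 4 = 20.8/4 = 5.2
  Sample standard deviations s_i = √(s[i,i]):
  s(A) = √(8.3) = 2.881
  s(B) = √(2.3) = 1.5166
  s(C) = √(5.2) = 2.2804

Step 3 — r_{ij} = s_{ij} / (s_i · s_j):
  r[A,A] = 1 (diagonal).
  r[A,B] = 2.55 / (2.881 · 1.5166) = 2.55 / 4.3692 = 0.5836
  r[A,C] = -2.65 / (2.881 · 2.2804) = -2.65 / 6.5696 = -0.4034
  r[B,B] = 1 (diagonal).
  r[B,C] = -2.65 / (1.5166 · 2.2804) = -2.65 / 3.4583 = -0.7663
  r[C,C] = 1 (diagonal).

R is symmetric with unit diagonal. Assembling:

R = [[1, 0.5836, -0.4034],
 [0.5836, 1, -0.7663],
 [-0.4034, -0.7663, 1]]


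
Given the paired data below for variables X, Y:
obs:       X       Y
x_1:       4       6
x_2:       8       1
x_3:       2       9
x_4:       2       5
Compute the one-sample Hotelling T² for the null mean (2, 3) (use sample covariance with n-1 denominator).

Step 1 — sample mean vector:
  mean(X) = (4 + 8 + 2 + 2) / 4 = 16/4 = 4
  mean(Y) = (6 + 1 + 9 + 5) / 4 = 21/4 = 5.25
  x̄ = (4, 5.25),  deviation x̄ - mu_0 = (4, 5.25) - (2, 3) = (2, 2.25).

Step 2 — sample covariance matrix, S[i,j] = (1/(n-1)) · Σ_k (x_{k,i} - mean_i) · (x_{k,j} - mean_j), divisor n-1 = 3:
  S[X,X] = ((0)·(0) + (4)·(4) + (-2)·(-2) + (-2)·(-2)) / 3 = 24/3 = 8
  S[X,Y] = ((0)·(0.75) + (4)·(-4.25) + (-2)·(3.75) + (-2)·(-0.25)) / 3 = -24/3 = -8
  S[Y,Y] = ((0.75)·(0.75) + (-4.25)·(-4.25) + (3.75)·(3.75) + (-0.25)·(-0.25)) / 3 = 32.75/3 = 10.9167
  S = [[8, -8],
 [-8, 10.9167]].

Step 3 — invert S. det(S) = 8·10.9167 - (-8)² = 23.3333.
  S^{-1} = (1/det) · [[d, -b], [-b, a]] = [[0.4679, 0.3429],
 [0.3429, 0.3429]].

Step 4 — quadratic form (x̄ - mu_0)^T · S^{-1} · (x̄ - mu_0):
  S^{-1} · (x̄ - mu_0) = (1.7071, 1.4571),
  (x̄ - mu_0)^T · [...] = (2)·(1.7071) + (2.25)·(1.4571) = 6.6929.

Step 5 — scale by n: T² = 4 · 6.6929 = 26.7714.

T² ≈ 26.7714


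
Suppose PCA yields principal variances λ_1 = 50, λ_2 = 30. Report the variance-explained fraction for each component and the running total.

Step 1 — total variance = trace(Sigma) = Σ λ_i = 50 + 30 = 80.

Step 2 — fraction explained by component i = λ_i / Σ λ:
  PC1: 50/80 = 0.625
  PC2: 30/80 = 0.375

Step 3 — cumulative fraction after k components = (λ_1 + ... + λ_k) / Σ λ:
  k = 1: 50/80 = 0.625
  k = 2: (50 + 30)/80 = 80/80 = 1

Summary (fraction, with percent):

explained: PC1 0.625 (62.5%), PC2 0.375 (37.5%);  cumulative: 0.625, 1


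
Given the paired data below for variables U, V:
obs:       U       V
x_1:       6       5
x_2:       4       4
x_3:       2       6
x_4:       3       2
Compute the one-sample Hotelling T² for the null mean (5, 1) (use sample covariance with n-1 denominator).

Step 1 — sample mean vector:
  mean(U) = (6 + 4 + 2 + 3) / 4 = 15/4 = 3.75
  mean(V) = (5 + 4 + 6 + 2) / 4 = 17/4 = 4.25
  x̄ = (3.75, 4.25),  deviation x̄ - mu_0 = (3.75, 4.25) - (5, 1) = (-1.25, 3.25).

Step 2 — sample covariance matrix, S[i,j] = (1/(n-1)) · Σ_k (x_{k,i} - mean_i) · (x_{k,j} - mean_j), divisor n-1 = 3:
  S[U,U] = ((2.25)·(2.25) + (0.25)·(0.25) + (-1.75)·(-1.75) + (-0.75)·(-0.75)) / 3 = 8.75/3 = 2.9167
  S[U,V] = ((2.25)·(0.75) + (0.25)·(-0.25) + (-1.75)·(1.75) + (-0.75)·(-2.25)) / 3 = 0.25/3 = 0.0833
  S[V,V] = ((0.75)·(0.75) + (-0.25)·(-0.25) + (1.75)·(1.75) + (-2.25)·(-2.25)) / 3 = 8.75/3 = 2.9167
  S = [[2.9167, 0.0833],
 [0.0833, 2.9167]].

Step 3 — invert S. det(S) = 2.9167·2.9167 - (0.0833)² = 8.5.
  S^{-1} = (1/det) · [[d, -b], [-b, a]] = [[0.3431, -0.0098],
 [-0.0098, 0.3431]].

Step 4 — quadratic form (x̄ - mu_0)^T · S^{-1} · (x̄ - mu_0):
  S^{-1} · (x̄ - mu_0) = (-0.4608, 1.1275),
  (x̄ - mu_0)^T · [...] = (-1.25)·(-0.4608) + (3.25)·(1.1275) = 4.2402.

Step 5 — scale by n: T² = 4 · 4.2402 = 16.9608.

T² ≈ 16.9608


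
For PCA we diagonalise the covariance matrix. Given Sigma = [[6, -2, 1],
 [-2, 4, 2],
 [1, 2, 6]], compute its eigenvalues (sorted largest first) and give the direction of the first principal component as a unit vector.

Step 1 — characteristic polynomial p(λ) = det(λI - Sigma) = λ³ - tr·λ² + c_1·λ - det, where tr = trace, c_1 = sum of the principal 2×2 minors, det = det(Sigma):
  tr = 6 + 4 + 6 = 16,
  c_1 = (6·4 - (-2)²) + (6·6 - (1)²) + (4·6 - (2)²) = 20 + 35 + 20 = 75,
  det = 6·(4·6 - (2)²) - (-2)·((-2)·6 - (2)·(1)) + (1)·((-2)·(2) - 4·(1)) = 6·(20) - (-2)·(-14) + (1)·(-8) = 84.
  So p(λ) = λ³ - 16λ² + 75λ - 84.
Step 2 — look for an integer root (rational root theorem: any rational root is an integer divisor of 84). Testing λ = 7:
  p(7) = 343 - 784 + 525 - 84 = 0  ✓
  Dividing out (λ - 7): p(λ) = (λ - 7)(λ² - 9λ + 12).
Step 3 — remaining eigenvalues from the quadratic λ² - 9λ + 12 = 0:
  Δ = 9² - 4·12 = 81 - 48 = 33,  λ = (9 ± √33)/2 = (9 ± 5.7446)/2 ≈ 7.3723 or 1.6277.
  Sorted: λ_1 = 7.3723,  λ_2 = 7,  λ_3 = 1.6277  (check: sum = 16 = tr ✓).

Step 4 — unit eigenvector for λ_1 ≈ 7.3723: v spans the null space of (Sigma - λ_1 I), whose rows are
  r_1 = (-1.3723, -2, 1),  r_2 = (-2, -3.3723, 2),  r_3 = (1, 2, -1.3723).
  v is orthogonal to every row, so take v ∝ r_1 × r_2 = ((-2)·(2) - (1)·(-3.3723), (1)·(-2) - (-1.3723)·(2), (-1.3723)·(-3.3723) - (-2)·(-2)) ≈ (-0.6277, 0.7446, 0.6277).
  Rescale (multiply by -1 so the first nonzero entry is positive): u = (0.6277, -0.7446, -0.6277).
  ||u|| = √((0.6277)² + (-0.7446)² + (-0.6277)²) = √(1.3424) ≈ 1.1586,  v_1 = u/||u|| ≈ (0.5418, -0.6426, -0.5418) (||v_1|| = 1).

λ_1 = 7.3723,  λ_2 = 7,  λ_3 = 1.6277;  v_1 ≈ (0.5418, -0.6426, -0.5418)


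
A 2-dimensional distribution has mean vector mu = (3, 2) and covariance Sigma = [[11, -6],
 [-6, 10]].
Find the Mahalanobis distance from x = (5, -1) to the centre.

Step 1 — centre the observation: (x - mu) = (2, -3).

Step 2 — invert Sigma. det(Sigma) = 11·10 - (-6)² = 74.
  Sigma^{-1} = (1/det) · [[d, -b], [-b, a]] = [[0.1351, 0.0811],
 [0.0811, 0.1486]].

Step 3 — form the quadratic (x - mu)^T · Sigma^{-1} · (x - mu):
  Sigma^{-1} · (x - mu) = (0.027, -0.2838).
  (x - mu)^T · [Sigma^{-1} · (x - mu)] = (2)·(0.027) + (-3)·(-0.2838) = 0.9054.

Step 4 — take square root: d = √(0.9054) ≈ 0.9515.

d(x, mu) = √(0.9054) ≈ 0.9515


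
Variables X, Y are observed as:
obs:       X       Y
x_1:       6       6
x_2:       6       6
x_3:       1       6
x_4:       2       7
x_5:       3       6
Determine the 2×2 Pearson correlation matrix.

Step 1 — column means:
  mean(X) = (6 + 6 + 1 + 2 + 3) / 5 = 18/5 = 3.6
  mean(Y) = (6 + 6 + 6 + 7 + 6) / 5 = 31/5 = 6.2

Step 2 — sample variances and covariances s[i,j] = (1/(n-1)) · Σ_k (x_{k,i} - mean_i) · (x_{k,j} - mean_j), with n-1 = 4:
  s[X,X] = ((2.4)·(2.4) + (2.4)·(2.4) + (-2.6)·(-2.6) + (-1.6)·(-1.6) + (-0.6)·(-0.6)) / 4 = 21.2/4 = 5.3
  s[X,Y] = ((2.4)·(-0.2) + (2.4)·(-0.2) + (-2.6)·(-0.2) + (-1.6)·(0.8) + (-0.6)·(-0.2)) / 4 = -1.6/4 = -0.4
  s[Y,Y] = ((-0.2)·(-0.2) + (-0.2)·(-0.2) + (-0.2)·(-0.2) + (0.8)·(0.8) + (-0.2)·(-0.2)) / 4 = 0.8/4 = 0.2
  Sample standard deviations s_i = √(s[i,i]):
  s(X) = √(5.3) = 2.3022
  s(Y) = √(0.2) = 0.4472

Step 3 — r_{ij} = s_{ij} / (s_i · s_j):
  r[X,X] = 1 (diagonal).
  r[X,Y] = -0.4 / (2.3022 · 0.4472) = -0.4 / 1.0296 = -0.3885
  r[Y,Y] = 1 (diagonal).

R is symmetric with unit diagonal. Assembling:

R = [[1, -0.3885],
 [-0.3885, 1]]


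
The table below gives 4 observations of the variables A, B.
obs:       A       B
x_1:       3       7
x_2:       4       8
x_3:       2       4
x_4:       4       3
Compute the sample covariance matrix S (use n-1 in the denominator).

Step 1 — column means:
  mean(A) = (3 + 4 + 2 + 4) / 4 = 13/4 = 3.25
  mean(B) = (7 + 8 + 4 + 3) / 4 = 22/4 = 5.5

Step 2 — sample covariance S[i,j] = (1/(n-1)) · Σ_k (x_{k,i} - mean_i) · (x_{k,j} - mean_j), with n-1 = 3.
  S[A,A] = ((-0.25)·(-0.25) + (0.75)·(0.75) + (-1.25)·(-1.25) + (0.75)·(0.75)) / 3 = 2.75/3 = 0.9167
  S[A,B] = ((-0.25)·(1.5) + (0.75)·(2.5) + (-1.25)·(-1.5) + (0.75)·(-2.5)) / 3 = 1.5/3 = 0.5
  S[B,B] = ((1.5)·(1.5) + (2.5)·(2.5) + (-1.5)·(-1.5) + (-2.5)·(-2.5)) / 3 = 17/3 = 5.6667

S is symmetric (S[j,i] = S[i,j]). Assembling:

S = [[0.9167, 0.5],
 [0.5, 5.6667]]


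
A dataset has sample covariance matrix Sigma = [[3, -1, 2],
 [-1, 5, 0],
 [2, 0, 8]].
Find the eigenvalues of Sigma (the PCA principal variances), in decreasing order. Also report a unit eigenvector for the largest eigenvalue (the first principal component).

Step 1 — characteristic polynomial p(λ) = det(λI - Sigma) = λ³ - tr·λ² + c_1·λ - det, where tr = trace, c_1 = sum of the principal 2×2 minors, det = det(Sigma):
  tr = 3 + 5 + 8 = 16,
  c_1 = (3·5 - (-1)²) + (3·8 - (2)²) + (5·8 - (0)²) = 14 + 20 + 40 = 74,
  det = 3·(5·8 - (0)²) - (-1)·((-1)·8 - (0)·(2)) + (2)·((-1)·(0) - 5·(2)) = 3·(40) - (-1)·(-8) + (2)·(-10) = 92.
  So p(λ) = λ³ - 16λ² + 74λ - 92.
Step 2 — look for an integer root (rational root theorem: any rational root is an integer divisor of 92). Testing λ = 2:
  p(2) = 8 - 64 + 148 - 92 = 0  ✓
  Dividing out (λ - 2): p(λ) = (λ - 2)(λ² - 14λ + 46).
Step 3 — remaining eigenvalues from the quadratic λ² - 14λ + 46 = 0:
  Δ = 14² - 4·46 = 196 - 184 = 12,  λ = (14 ± √12)/2 = (14 ± 3.4641)/2 ≈ 8.7321 or 5.2679.
  Sorted: λ_1 = 8.7321,  λ_2 = 5.2679,  λ_3 = 2  (check: sum = 16 = tr ✓).

Step 4 — unit eigenvector for λ_1 ≈ 8.7321: v spans the null space of (Sigma - λ_1 I), whose rows are
  r_1 = (-5.7321, -1, 2),  r_2 = (-1, -3.7321, 0),  r_3 = (2, 0, -0.7321).
  v is orthogonal to every row, so take v ∝ r_1 × r_2 = ((-1)·(0) - (2)·(-3.7321), (2)·(-1) - (-5.7321)·(0), (-5.7321)·(-3.7321) - (-1)·(-1)) ≈ (7.4641, -2, 20.3923).
  Let u = (7.4641, -2, 20.3923).
  ||u|| = √((7.4641)² + (-2)² + (20.3923)²) = √(475.5589) ≈ 21.8073,  v_1 = u/||u|| ≈ (0.3423, -0.0917, 0.9351) (||v_1|| = 1).

λ_1 = 8.7321,  λ_2 = 5.2679,  λ_3 = 2;  v_1 ≈ (0.3423, -0.0917, 0.9351)


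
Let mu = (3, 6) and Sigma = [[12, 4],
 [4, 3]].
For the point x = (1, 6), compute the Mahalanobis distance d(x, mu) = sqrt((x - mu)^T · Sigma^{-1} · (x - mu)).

Step 1 — centre the observation: (x - mu) = (-2, 0).

Step 2 — invert Sigma. det(Sigma) = 12·3 - (4)² = 20.
  Sigma^{-1} = (1/det) · [[d, -b], [-b, a]] = [[0.15, -0.2],
 [-0.2, 0.6]].

Step 3 — form the quadratic (x - mu)^T · Sigma^{-1} · (x - mu):
  Sigma^{-1} · (x - mu) = (-0.3, 0.4).
  (x - mu)^T · [Sigma^{-1} · (x - mu)] = (-2)·(-0.3) + (0)·(0.4) = 0.6.

Step 4 — take square root: d = √(0.6) ≈ 0.7746.

d(x, mu) = √(0.6) ≈ 0.7746


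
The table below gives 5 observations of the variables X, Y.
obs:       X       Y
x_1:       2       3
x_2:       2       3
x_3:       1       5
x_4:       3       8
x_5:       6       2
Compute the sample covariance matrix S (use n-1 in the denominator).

Step 1 — column means:
  mean(X) = (2 + 2 + 1 + 3 + 6) / 5 = 14/5 = 2.8
  mean(Y) = (3 + 3 + 5 + 8 + 2) / 5 = 21/5 = 4.2

Step 2 — sample covariance S[i,j] = (1/(n-1)) · Σ_k (x_{k,i} - mean_i) · (x_{k,j} - mean_j), with n-1 = 4.
  S[X,X] = ((-0.8)·(-0.8) + (-0.8)·(-0.8) + (-1.8)·(-1.8) + (0.2)·(0.2) + (3.2)·(3.2)) / 4 = 14.8/4 = 3.7
  S[X,Y] = ((-0.8)·(-1.2) + (-0.8)·(-1.2) + (-1.8)·(0.8) + (0.2)·(3.8) + (3.2)·(-2.2)) / 4 = -5.8/4 = -1.45
  S[Y,Y] = ((-1.2)·(-1.2) + (-1.2)·(-1.2) + (0.8)·(0.8) + (3.8)·(3.8) + (-2.2)·(-2.2)) / 4 = 22.8/4 = 5.7

S is symmetric (S[j,i] = S[i,j]). Assembling:

S = [[3.7, -1.45],
 [-1.45, 5.7]]


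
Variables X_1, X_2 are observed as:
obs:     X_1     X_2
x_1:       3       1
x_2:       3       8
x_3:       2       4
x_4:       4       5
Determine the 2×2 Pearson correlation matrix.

Step 1 — column means:
  mean(X_1) = (3 + 3 + 2 + 4) / 4 = 12/4 = 3
  mean(X_2) = (1 + 8 + 4 + 5) / 4 = 18/4 = 4.5

Step 2 — sample variances and covariances s[i,j] = (1/(n-1)) · Σ_k (x_{k,i} - mean_i) · (x_{k,j} - mean_j), with n-1 = 3:
  s[X_1,X_1] = ((0)·(0) + (0)·(0) + (-1)·(-1) + (1)·(1)) / 3 = 2/3 = 0.6667
  s[X_1,X_2] = ((0)·(-3.5) + (0)·(3.5) + (-1)·(-0.5) + (1)·(0.5)) / 3 = 1/3 = 0.3333
  s[X_2,X_2] = ((-3.5)·(-3.5) + (3.5)·(3.5) + (-0.5)·(-0.5) + (0.5)·(0.5)) / 3 = 25/3 = 8.3333
  Sample standard deviations s_i = √(s[i,i]):
  s(X_1) = √(0.6667) = 0.8165
  s(X_2) = √(8.3333) = 2.8868

Step 3 — r_{ij} = s_{ij} / (s_i · s_j):
  r[X_1,X_1] = 1 (diagonal).
  r[X_1,X_2] = 0.3333 / (0.8165 · 2.8868) = 0.3333 / 2.357 = 0.1414
  r[X_2,X_2] = 1 (diagonal).

R is symmetric with unit diagonal. Assembling:

R = [[1, 0.1414],
 [0.1414, 1]]


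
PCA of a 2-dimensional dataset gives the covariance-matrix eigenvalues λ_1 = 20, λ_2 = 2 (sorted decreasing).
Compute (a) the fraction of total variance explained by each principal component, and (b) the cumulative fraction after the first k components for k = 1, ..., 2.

Step 1 — total variance = trace(Sigma) = Σ λ_i = 20 + 2 = 22.

Step 2 — fraction explained by component i = λ_i / Σ λ:
  PC1: 20/22 = 0.9091
  PC2: 2/22 = 0.0909

Step 3 — cumulative fraction after k components = (λ_1 + ... + λ_k) / Σ λ:
  k = 1: 20/22 = 0.9091
  k = 2: (20 + 2)/22 = 22/22 = 1

Summary (fraction, with percent):

explained: PC1 0.9091 (90.91%), PC2 0.0909 (9.09%);  cumulative: 0.9091, 1


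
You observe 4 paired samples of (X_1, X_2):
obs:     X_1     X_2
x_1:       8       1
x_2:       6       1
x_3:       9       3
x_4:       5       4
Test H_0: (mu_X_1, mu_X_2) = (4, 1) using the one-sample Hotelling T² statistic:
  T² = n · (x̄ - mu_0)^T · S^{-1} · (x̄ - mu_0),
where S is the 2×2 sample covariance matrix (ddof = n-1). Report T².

Step 1 — sample mean vector:
  mean(X_1) = (8 + 6 + 9 + 5) / 4 = 28/4 = 7
  mean(X_2) = (1 + 1 + 3 + 4) / 4 = 9/4 = 2.25
  x̄ = (7, 2.25),  deviation x̄ - mu_0 = (7, 2.25) - (4, 1) = (3, 1.25).

Step 2 — sample covariance matrix, S[i,j] = (1/(n-1)) · Σ_k (x_{k,i} - mean_i) · (x_{k,j} - mean_j), divisor n-1 = 3:
  S[X_1,X_1] = ((1)·(1) + (-1)·(-1) + (2)·(2) + (-2)·(-2)) / 3 = 10/3 = 3.3333
  S[X_1,X_2] = ((1)·(-1.25) + (-1)·(-1.25) + (2)·(0.75) + (-2)·(1.75)) / 3 = -2/3 = -0.6667
  S[X_2,X_2] = ((-1.25)·(-1.25) + (-1.25)·(-1.25) + (0.75)·(0.75) + (1.75)·(1.75)) / 3 = 6.75/3 = 2.25
  S = [[3.3333, -0.6667],
 [-0.6667, 2.25]].

Step 3 — invert S. det(S) = 3.3333·2.25 - (-0.6667)² = 7.0556.
  S^{-1} = (1/det) · [[d, -b], [-b, a]] = [[0.3189, 0.0945],
 [0.0945, 0.4724]].

Step 4 — quadratic form (x̄ - mu_0)^T · S^{-1} · (x̄ - mu_0):
  S^{-1} · (x̄ - mu_0) = (1.0748, 0.874),
  (x̄ - mu_0)^T · [...] = (3)·(1.0748) + (1.25)·(0.874) = 4.3169.

Step 5 — scale by n: T² = 4 · 4.3169 = 17.2677.

T² ≈ 17.2677


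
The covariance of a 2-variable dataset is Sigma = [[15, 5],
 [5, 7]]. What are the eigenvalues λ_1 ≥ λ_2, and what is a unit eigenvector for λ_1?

Step 1 — characteristic polynomial of 2×2 Sigma:
  det(Sigma - λI) = λ² - trace · λ + det = 0.
  trace = 15 + 7 = 22, det = 15·7 - (5)² = 80.
Step 2 — discriminant:
  Δ = trace² - 4·det = 484 - 320 = 164.
Step 3 — eigenvalues:
  λ = (trace ± √Δ)/2 = (22 ± 12.8062)/2,
  λ_1 = 17.4031,  λ_2 = 4.5969.

Step 4 — unit eigenvector for λ_1: solve (Sigma - λ_1 I)v = 0. First row:
  (15 - 17.4031)·v_x + (5)·v_y = 0, i.e. (-2.4031)·v_x + (5)·v_y = 0,
  so v ∝ (b, λ_1 - a) = (5, 2.4031) = u.
  ||u|| = √((5)² + (2.4031)²) = √(30.775) ≈ 5.5475,
  v_1 = u/||u|| ≈ (0.9013, 0.4332) (||v_1|| = 1).

λ_1 = 17.4031,  λ_2 = 4.5969;  v_1 ≈ (0.9013, 0.4332)


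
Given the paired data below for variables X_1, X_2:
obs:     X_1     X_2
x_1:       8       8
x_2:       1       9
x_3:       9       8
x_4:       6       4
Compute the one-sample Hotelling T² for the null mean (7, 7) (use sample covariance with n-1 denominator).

Step 1 — sample mean vector:
  mean(X_1) = (8 + 1 + 9 + 6) / 4 = 24/4 = 6
  mean(X_2) = (8 + 9 + 8 + 4) / 4 = 29/4 = 7.25
  x̄ = (6, 7.25),  deviation x̄ - mu_0 = (6, 7.25) - (7, 7) = (-1, 0.25).

Step 2 — sample covariance matrix, S[i,j] = (1/(n-1)) · Σ_k (x_{k,i} - mean_i) · (x_{k,j} - mean_j), divisor n-1 = 3:
  S[X_1,X_1] = ((2)·(2) + (-5)·(-5) + (3)·(3) + (0)·(0)) / 3 = 38/3 = 12.6667
  S[X_1,X_2] = ((2)·(0.75) + (-5)·(1.75) + (3)·(0.75) + (0)·(-3.25)) / 3 = -5/3 = -1.6667
  S[X_2,X_2] = ((0.75)·(0.75) + (1.75)·(1.75) + (0.75)·(0.75) + (-3.25)·(-3.25)) / 3 = 14.75/3 = 4.9167
  S = [[12.6667, -1.6667],
 [-1.6667, 4.9167]].

Step 3 — invert S. det(S) = 12.6667·4.9167 - (-1.6667)² = 59.5.
  S^{-1} = (1/det) · [[d, -b], [-b, a]] = [[0.0826, 0.028],
 [0.028, 0.2129]].

Step 4 — quadratic form (x̄ - mu_0)^T · S^{-1} · (x̄ - mu_0):
  S^{-1} · (x̄ - mu_0) = (-0.0756, 0.0252),
  (x̄ - mu_0)^T · [...] = (-1)·(-0.0756) + (0.25)·(0.0252) = 0.0819.

Step 5 — scale by n: T² = 4 · 0.0819 = 0.3277.

T² ≈ 0.3277


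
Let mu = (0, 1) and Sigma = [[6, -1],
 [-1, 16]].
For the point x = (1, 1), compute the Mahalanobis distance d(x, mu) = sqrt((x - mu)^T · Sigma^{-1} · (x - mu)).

Step 1 — centre the observation: (x - mu) = (1, 0).

Step 2 — invert Sigma. det(Sigma) = 6·16 - (-1)² = 95.
  Sigma^{-1} = (1/det) · [[d, -b], [-b, a]] = [[0.1684, 0.0105],
 [0.0105, 0.0632]].

Step 3 — form the quadratic (x - mu)^T · Sigma^{-1} · (x - mu):
  Sigma^{-1} · (x - mu) = (0.1684, 0.0105).
  (x - mu)^T · [Sigma^{-1} · (x - mu)] = (1)·(0.1684) + (0)·(0.0105) = 0.1684.

Step 4 — take square root: d = √(0.1684) ≈ 0.4104.

d(x, mu) = √(0.1684) ≈ 0.4104


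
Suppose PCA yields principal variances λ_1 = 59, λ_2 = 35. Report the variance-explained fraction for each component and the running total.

Step 1 — total variance = trace(Sigma) = Σ λ_i = 59 + 35 = 94.

Step 2 — fraction explained by component i = λ_i / Σ λ:
  PC1: 59/94 = 0.6277
  PC2: 35/94 = 0.3723

Step 3 — cumulative fraction after k components = (λ_1 + ... + λ_k) / Σ λ:
  k = 1: 59/94 = 0.6277
  k = 2: (59 + 35)/94 = 94/94 = 1

Summary (fraction, with percent):

explained: PC1 0.6277 (62.77%), PC2 0.3723 (37.23%);  cumulative: 0.6277, 1


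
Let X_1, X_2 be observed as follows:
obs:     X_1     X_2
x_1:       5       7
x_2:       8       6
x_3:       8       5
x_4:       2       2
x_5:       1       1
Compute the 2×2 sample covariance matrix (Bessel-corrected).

Step 1 — column means:
  mean(X_1) = (5 + 8 + 8 + 2 + 1) / 5 = 24/5 = 4.8
  mean(X_2) = (7 + 6 + 5 + 2 + 1) / 5 = 21/5 = 4.2

Step 2 — sample covariance S[i,j] = (1/(n-1)) · Σ_k (x_{k,i} - mean_i) · (x_{k,j} - mean_j), with n-1 = 4.
  S[X_1,X_1] = ((0.2)·(0.2) + (3.2)·(3.2) + (3.2)·(3.2) + (-2.8)·(-2.8) + (-3.8)·(-3.8)) / 4 = 42.8/4 = 10.7
  S[X_1,X_2] = ((0.2)·(2.8) + (3.2)·(1.8) + (3.2)·(0.8) + (-2.8)·(-2.2) + (-3.8)·(-3.2)) / 4 = 27.2/4 = 6.8
  S[X_2,X_2] = ((2.8)·(2.8) + (1.8)·(1.8) + (0.8)·(0.8) + (-2.2)·(-2.2) + (-3.2)·(-3.2)) / 4 = 26.8/4 = 6.7

S is symmetric (S[j,i] = S[i,j]). Assembling:

S = [[10.7, 6.8],
 [6.8, 6.7]]


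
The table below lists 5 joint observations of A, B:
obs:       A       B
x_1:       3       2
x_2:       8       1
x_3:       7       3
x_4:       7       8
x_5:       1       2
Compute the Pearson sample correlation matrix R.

Step 1 — column means:
  mean(A) = (3 + 8 + 7 + 7 + 1) / 5 = 26/5 = 5.2
  mean(B) = (2 + 1 + 3 + 8 + 2) / 5 = 16/5 = 3.2

Step 2 — sample variances and covariances s[i,j] = (1/(n-1)) · Σ_k (x_{k,i} - mean_i) · (x_{k,j} - mean_j), with n-1 = 4:
  s[A,A] = ((-2.2)·(-2.2) + (2.8)·(2.8) + (1.8)·(1.8) + (1.8)·(1.8) + (-4.2)·(-4.2)) / 4 = 36.8/4 = 9.2
  s[A,B] = ((-2.2)·(-1.2) + (2.8)·(-2.2) + (1.8)·(-0.2) + (1.8)·(4.8) + (-4.2)·(-1.2)) / 4 = 9.8/4 = 2.45
  s[B,B] = ((-1.2)·(-1.2) + (-2.2)·(-2.2) + (-0.2)·(-0.2) + (4.8)·(4.8) + (-1.2)·(-1.2)) / 4 = 30.8/4 = 7.7
  Sample standard deviations s_i = √(s[i,i]):
  s(A) = √(9.2) = 3.0332
  s(B) = √(7.7) = 2.7749

Step 3 — r_{ij} = s_{ij} / (s_i · s_j):
  r[A,A] = 1 (diagonal).
  r[A,B] = 2.45 / (3.0332 · 2.7749) = 2.45 / 8.4167 = 0.2911
  r[B,B] = 1 (diagonal).

R is symmetric with unit diagonal. Assembling:

R = [[1, 0.2911],
 [0.2911, 1]]


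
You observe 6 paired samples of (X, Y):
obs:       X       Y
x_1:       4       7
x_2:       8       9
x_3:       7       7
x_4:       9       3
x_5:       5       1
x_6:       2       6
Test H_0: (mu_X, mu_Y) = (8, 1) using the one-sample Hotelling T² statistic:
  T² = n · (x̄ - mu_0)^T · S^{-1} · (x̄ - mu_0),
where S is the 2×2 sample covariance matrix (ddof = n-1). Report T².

Step 1 — sample mean vector:
  mean(X) = (4 + 8 + 7 + 9 + 5 + 2) / 6 = 35/6 = 5.8333
  mean(Y) = (7 + 9 + 7 + 3 + 1 + 6) / 6 = 33/6 = 5.5
  x̄ = (5.8333, 5.5),  deviation x̄ - mu_0 = (5.8333, 5.5) - (8, 1) = (-2.1667, 4.5).

Step 2 — sample covariance matrix, S[i,j] = (1/(n-1)) · Σ_k (x_{k,i} - mean_i) · (x_{k,j} - mean_j), divisor n-1 = 5:
  S[X,X] = ((-1.8333)·(-1.8333) + (2.1667)·(2.1667) + (1.1667)·(1.1667) + (3.1667)·(3.1667) + (-0.8333)·(-0.8333) + (-3.8333)·(-3.8333)) / 5 = 34.8333/5 = 6.9667
  S[X,Y] = ((-1.8333)·(1.5) + (2.1667)·(3.5) + (1.1667)·(1.5) + (3.1667)·(-2.5) + (-0.8333)·(-4.5) + (-3.8333)·(0.5)) / 5 = 0.5/5 = 0.1
  S[Y,Y] = ((1.5)·(1.5) + (3.5)·(3.5) + (1.5)·(1.5) + (-2.5)·(-2.5) + (-4.5)·(-4.5) + (0.5)·(0.5)) / 5 = 43.5/5 = 8.7
  S = [[6.9667, 0.1],
 [0.1, 8.7]].

Step 3 — invert S. det(S) = 6.9667·8.7 - (0.1)² = 60.6.
  S^{-1} = (1/det) · [[d, -b], [-b, a]] = [[0.1436, -0.0017],
 [-0.0017, 0.115]].

Step 4 — quadratic form (x̄ - mu_0)^T · S^{-1} · (x̄ - mu_0):
  S^{-1} · (x̄ - mu_0) = (-0.3185, 0.5209),
  (x̄ - mu_0)^T · [...] = (-2.1667)·(-0.3185) + (4.5)·(0.5209) = 3.0341.

Step 5 — scale by n: T² = 6 · 3.0341 = 18.2046.

T² ≈ 18.2046


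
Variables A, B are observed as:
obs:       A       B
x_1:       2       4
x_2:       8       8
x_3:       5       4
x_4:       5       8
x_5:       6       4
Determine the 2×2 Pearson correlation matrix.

Step 1 — column means:
  mean(A) = (2 + 8 + 5 + 5 + 6) / 5 = 26/5 = 5.2
  mean(B) = (4 + 8 + 4 + 8 + 4) / 5 = 28/5 = 5.6

Step 2 — sample variances and covariances s[i,j] = (1/(n-1)) · Σ_k (x_{k,i} - mean_i) · (x_{k,j} - mean_j), with n-1 = 4:
  s[A,A] = ((-3.2)·(-3.2) + (2.8)·(2.8) + (-0.2)·(-0.2) + (-0.2)·(-0.2) + (0.8)·(0.8)) / 4 = 18.8/4 = 4.7
  s[A,B] = ((-3.2)·(-1.6) + (2.8)·(2.4) + (-0.2)·(-1.6) + (-0.2)·(2.4) + (0.8)·(-1.6)) / 4 = 10.4/4 = 2.6
  s[B,B] = ((-1.6)·(-1.6) + (2.4)·(2.4) + (-1.6)·(-1.6) + (2.4)·(2.4) + (-1.6)·(-1.6)) / 4 = 19.2/4 = 4.8
  Sample standard deviations s_i = √(s[i,i]):
  s(A) = √(4.7) = 2.1679
  s(B) = √(4.8) = 2.1909

Step 3 — r_{ij} = s_{ij} / (s_i · s_j):
  r[A,A] = 1 (diagonal).
  r[A,B] = 2.6 / (2.1679 · 2.1909) = 2.6 / 4.7497 = 0.5474
  r[B,B] = 1 (diagonal).

R is symmetric with unit diagonal. Assembling:

R = [[1, 0.5474],
 [0.5474, 1]]


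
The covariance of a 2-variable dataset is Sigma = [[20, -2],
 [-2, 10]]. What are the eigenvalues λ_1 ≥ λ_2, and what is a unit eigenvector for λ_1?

Step 1 — characteristic polynomial of 2×2 Sigma:
  det(Sigma - λI) = λ² - trace · λ + det = 0.
  trace = 20 + 10 = 30, det = 20·10 - (-2)² = 196.
Step 2 — discriminant:
  Δ = trace² - 4·det = 900 - 784 = 116.
Step 3 — eigenvalues:
  λ = (trace ± √Δ)/2 = (30 ± 10.7703)/2,
  λ_1 = 20.3852,  λ_2 = 9.6148.

Step 4 — unit eigenvector for λ_1: solve (Sigma - λ_1 I)v = 0. First row:
  (20 - 20.3852)·v_x + (-2)·v_y = 0, i.e. (-0.3852)·v_x + (-2)·v_y = 0,
  so v ∝ (b, λ_1 - a) = (-2, 0.3852); multiply by -1 so the first entry is positive: u = (2, -0.3852).
  ||u|| = √((2)² + (-0.3852)²) = √(4.1484) ≈ 2.0368,
  v_1 = u/||u|| ≈ (0.982, -0.1891) (||v_1|| = 1).

λ_1 = 20.3852,  λ_2 = 9.6148;  v_1 ≈ (0.982, -0.1891)


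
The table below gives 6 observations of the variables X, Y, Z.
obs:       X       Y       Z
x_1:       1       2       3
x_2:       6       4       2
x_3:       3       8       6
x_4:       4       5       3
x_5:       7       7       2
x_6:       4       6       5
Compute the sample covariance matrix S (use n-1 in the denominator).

Step 1 — column means:
  mean(X) = (1 + 6 + 3 + 4 + 7 + 4) / 6 = 25/6 = 4.1667
  mean(Y) = (2 + 4 + 8 + 5 + 7 + 6) / 6 = 32/6 = 5.3333
  mean(Z) = (3 + 2 + 6 + 3 + 2 + 5) / 6 = 21/6 = 3.5

Step 2 — sample covariance S[i,j] = (1/(n-1)) · Σ_k (x_{k,i} - mean_i) · (x_{k,j} - mean_j), with n-1 = 5.
  S[X,X] = ((-3.1667)·(-3.1667) + (1.8333)·(1.8333) + (-1.1667)·(-1.1667) + (-0.1667)·(-0.1667) + (2.8333)·(2.8333) + (-0.1667)·(-0.1667)) / 5 = 22.8333/5 = 4.5667
  S[X,Y] = ((-3.1667)·(-3.3333) + (1.8333)·(-1.3333) + (-1.1667)·(2.6667) + (-0.1667)·(-0.3333) + (2.8333)·(1.6667) + (-0.1667)·(0.6667)) / 5 = 9.6667/5 = 1.9333
  S[X,Z] = ((-3.1667)·(-0.5) + (1.8333)·(-1.5) + (-1.1667)·(2.5) + (-0.1667)·(-0.5) + (2.8333)·(-1.5) + (-0.1667)·(1.5)) / 5 = -8.5/5 = -1.7
  S[Y,Y] = ((-3.3333)·(-3.3333) + (-1.3333)·(-1.3333) + (2.6667)·(2.6667) + (-0.3333)·(-0.3333) + (1.6667)·(1.6667) + (0.6667)·(0.6667)) / 5 = 23.3333/5 = 4.6667
  S[Y,Z] = ((-3.3333)·(-0.5) + (-1.3333)·(-1.5) + (2.6667)·(2.5) + (-0.3333)·(-0.5) + (1.6667)·(-1.5) + (0.6667)·(1.5)) / 5 = 9/5 = 1.8
  S[Z,Z] = ((-0.5)·(-0.5) + (-1.5)·(-1.5) + (2.5)·(2.5) + (-0.5)·(-0.5) + (-1.5)·(-1.5) + (1.5)·(1.5)) / 5 = 13.5/5 = 2.7

S is symmetric (S[j,i] = S[i,j]). Assembling:

S = [[4.5667, 1.9333, -1.7],
 [1.9333, 4.6667, 1.8],
 [-1.7, 1.8, 2.7]]


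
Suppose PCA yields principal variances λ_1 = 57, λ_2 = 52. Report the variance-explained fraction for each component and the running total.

Step 1 — total variance = trace(Sigma) = Σ λ_i = 57 + 52 = 109.

Step 2 — fraction explained by component i = λ_i / Σ λ:
  PC1: 57/109 = 0.5229
  PC2: 52/109 = 0.4771

Step 3 — cumulative fraction after k components = (λ_1 + ... + λ_k) / Σ λ:
  k = 1: 57/109 = 0.5229
  k = 2: (57 + 52)/109 = 109/109 = 1

Summary (fraction, with percent):

explained: PC1 0.5229 (52.29%), PC2 0.4771 (47.71%);  cumulative: 0.5229, 1


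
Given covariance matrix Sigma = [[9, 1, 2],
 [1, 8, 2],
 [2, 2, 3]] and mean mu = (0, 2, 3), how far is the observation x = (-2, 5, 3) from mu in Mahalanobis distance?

Step 1 — centre the observation: (x - mu) = (-2, 3, 0).

Step 2 — invert Sigma (cofactor / det for 3×3, or solve directly):
  Sigma^{-1} = [[0.1307, 0.0065, -0.0915],
 [0.0065, 0.1503, -0.1046],
 [-0.0915, -0.1046, 0.4641]].

Step 3 — form the quadratic (x - mu)^T · Sigma^{-1} · (x - mu):
  Sigma^{-1} · (x - mu) = (-0.2418, 0.4379, -0.1307).
  (x - mu)^T · [Sigma^{-1} · (x - mu)] = (-2)·(-0.2418) + (3)·(0.4379) + (0)·(-0.1307) = 1.7974.

Step 4 — take square root: d = √(1.7974) ≈ 1.3407.

d(x, mu) = √(1.7974) ≈ 1.3407


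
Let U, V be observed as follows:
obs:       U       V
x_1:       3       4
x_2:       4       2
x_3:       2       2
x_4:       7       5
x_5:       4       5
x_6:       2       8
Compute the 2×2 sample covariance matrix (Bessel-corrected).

Step 1 — column means:
  mean(U) = (3 + 4 + 2 + 7 + 4 + 2) / 6 = 22/6 = 3.6667
  mean(V) = (4 + 2 + 2 + 5 + 5 + 8) / 6 = 26/6 = 4.3333

Step 2 — sample covariance S[i,j] = (1/(n-1)) · Σ_k (x_{k,i} - mean_i) · (x_{k,j} - mean_j), with n-1 = 5.
  S[U,U] = ((-0.6667)·(-0.6667) + (0.3333)·(0.3333) + (-1.6667)·(-1.6667) + (3.3333)·(3.3333) + (0.3333)·(0.3333) + (-1.6667)·(-1.6667)) / 5 = 17.3333/5 = 3.4667
  S[U,V] = ((-0.6667)·(-0.3333) + (0.3333)·(-2.3333) + (-1.6667)·(-2.3333) + (3.3333)·(0.6667) + (0.3333)·(0.6667) + (-1.6667)·(3.6667)) / 5 = -0.3333/5 = -0.0667
  S[V,V] = ((-0.3333)·(-0.3333) + (-2.3333)·(-2.3333) + (-2.3333)·(-2.3333) + (0.6667)·(0.6667) + (0.6667)·(0.6667) + (3.6667)·(3.6667)) / 5 = 25.3333/5 = 5.0667

S is symmetric (S[j,i] = S[i,j]). Assembling:

S = [[3.4667, -0.0667],
 [-0.0667, 5.0667]]


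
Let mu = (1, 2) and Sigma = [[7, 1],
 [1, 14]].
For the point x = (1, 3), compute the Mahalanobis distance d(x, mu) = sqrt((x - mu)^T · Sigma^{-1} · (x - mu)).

Step 1 — centre the observation: (x - mu) = (0, 1).

Step 2 — invert Sigma. det(Sigma) = 7·14 - (1)² = 97.
  Sigma^{-1} = (1/det) · [[d, -b], [-b, a]] = [[0.1443, -0.0103],
 [-0.0103, 0.0722]].

Step 3 — form the quadratic (x - mu)^T · Sigma^{-1} · (x - mu):
  Sigma^{-1} · (x - mu) = (-0.0103, 0.0722).
  (x - mu)^T · [Sigma^{-1} · (x - mu)] = (0)·(-0.0103) + (1)·(0.0722) = 0.0722.

Step 4 — take square root: d = √(0.0722) ≈ 0.2686.

d(x, mu) = √(0.0722) ≈ 0.2686


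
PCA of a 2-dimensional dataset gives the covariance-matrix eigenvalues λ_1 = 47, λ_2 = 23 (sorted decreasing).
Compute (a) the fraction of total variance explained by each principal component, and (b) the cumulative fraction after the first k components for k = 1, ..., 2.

Step 1 — total variance = trace(Sigma) = Σ λ_i = 47 + 23 = 70.

Step 2 — fraction explained by component i = λ_i / Σ λ:
  PC1: 47/70 = 0.6714
  PC2: 23/70 = 0.3286

Step 3 — cumulative fraction after k components = (λ_1 + ... + λ_k) / Σ λ:
  k = 1: 47/70 = 0.6714
  k = 2: (47 + 23)/70 = 70/70 = 1

Summary (fraction, with percent):

explained: PC1 0.6714 (67.14%), PC2 0.3286 (32.86%);  cumulative: 0.6714, 1


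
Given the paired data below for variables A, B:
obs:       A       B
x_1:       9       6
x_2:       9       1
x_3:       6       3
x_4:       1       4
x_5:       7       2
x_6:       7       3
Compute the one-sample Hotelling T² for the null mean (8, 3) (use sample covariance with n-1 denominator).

Step 1 — sample mean vector:
  mean(A) = (9 + 9 + 6 + 1 + 7 + 7) / 6 = 39/6 = 6.5
  mean(B) = (6 + 1 + 3 + 4 + 2 + 3) / 6 = 19/6 = 3.1667
  x̄ = (6.5, 3.1667),  deviation x̄ - mu_0 = (6.5, 3.1667) - (8, 3) = (-1.5, 0.1667).

Step 2 — sample covariance matrix, S[i,j] = (1/(n-1)) · Σ_k (x_{k,i} - mean_i) · (x_{k,j} - mean_j), divisor n-1 = 5:
  S[A,A] = ((2.5)·(2.5) + (2.5)·(2.5) + (-0.5)·(-0.5) + (-5.5)·(-5.5) + (0.5)·(0.5) + (0.5)·(0.5)) / 5 = 43.5/5 = 8.7
  S[A,B] = ((2.5)·(2.8333) + (2.5)·(-2.1667) + (-0.5)·(-0.1667) + (-5.5)·(0.8333) + (0.5)·(-1.1667) + (0.5)·(-0.1667)) / 5 = -3.5/5 = -0.7
  S[B,B] = ((2.8333)·(2.8333) + (-2.1667)·(-2.1667) + (-0.1667)·(-0.1667) + (0.8333)·(0.8333) + (-1.1667)·(-1.1667) + (-0.1667)·(-0.1667)) / 5 = 14.8333/5 = 2.9667
  S = [[8.7, -0.7],
 [-0.7, 2.9667]].

Step 3 — invert S. det(S) = 8.7·2.9667 - (-0.7)² = 25.32.
  S^{-1} = (1/det) · [[d, -b], [-b, a]] = [[0.1172, 0.0276],
 [0.0276, 0.3436]].

Step 4 — quadratic form (x̄ - mu_0)^T · S^{-1} · (x̄ - mu_0):
  S^{-1} · (x̄ - mu_0) = (-0.1711, 0.0158),
  (x̄ - mu_0)^T · [...] = (-1.5)·(-0.1711) + (0.1667)·(0.0158) = 0.2593.

Step 5 — scale by n: T² = 6 · 0.2593 = 1.5561.

T² ≈ 1.5561


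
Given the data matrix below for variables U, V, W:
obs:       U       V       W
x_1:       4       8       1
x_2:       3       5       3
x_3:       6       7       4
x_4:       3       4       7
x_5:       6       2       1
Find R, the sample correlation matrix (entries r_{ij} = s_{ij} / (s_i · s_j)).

Step 1 — column means:
  mean(U) = (4 + 3 + 6 + 3 + 6) / 5 = 22/5 = 4.4
  mean(V) = (8 + 5 + 7 + 4 + 2) / 5 = 26/5 = 5.2
  mean(W) = (1 + 3 + 4 + 7 + 1) / 5 = 16/5 = 3.2

Step 2 — sample variances and covariances s[i,j] = (1/(n-1)) · Σ_k (x_{k,i} - mean_i) · (x_{k,j} - mean_j), with n-1 = 4:
  s[U,U] = ((-0.4)·(-0.4) + (-1.4)·(-1.4) + (1.6)·(1.6) + (-1.4)·(-1.4) + (1.6)·(1.6)) / 4 = 9.2/4 = 2.3
  s[U,V] = ((-0.4)·(2.8) + (-1.4)·(-0.2) + (1.6)·(1.8) + (-1.4)·(-1.2) + (1.6)·(-3.2)) / 4 = -1.4/4 = -0.35
  s[U,W] = ((-0.4)·(-2.2) + (-1.4)·(-0.2) + (1.6)·(0.8) + (-1.4)·(3.8) + (1.6)·(-2.2)) / 4 = -6.4/4 = -1.6
  s[V,V] = ((2.8)·(2.8) + (-0.2)·(-0.2) + (1.8)·(1.8) + (-1.2)·(-1.2) + (-3.2)·(-3.2)) / 4 = 22.8/4 = 5.7
  s[V,W] = ((2.8)·(-2.2) + (-0.2)·(-0.2) + (1.8)·(0.8) + (-1.2)·(3.8) + (-3.2)·(-2.2)) / 4 = -2.2/4 = -0.55
  s[W,W] = ((-2.2)·(-2.2) + (-0.2)·(-0.2) + (0.8)·(0.8) + (3.8)·(3.8) + (-2.2)·(-2.2)) / 4 = 24.8/4 = 6.2
  Sample standard deviations s_i = √(s[i,i]):
  s(U) = √(2.3) = 1.5166
  s(V) = √(5.7) = 2.3875
  s(W) = √(6.2) = 2.49

Step 3 — r_{ij} = s_{ij} / (s_i · s_j):
  r[U,U] = 1 (diagonal).
  r[U,V] = -0.35 / (1.5166 · 2.3875) = -0.35 / 3.6208 = -0.0967
  r[U,W] = -1.6 / (1.5166 · 2.49) = -1.6 / 3.7762 = -0.4237
  r[V,V] = 1 (diagonal).
  r[V,W] = -0.55 / (2.3875 · 2.49) = -0.55 / 5.9447 = -0.0925
  r[W,W] = 1 (diagonal).

R is symmetric with unit diagonal. Assembling:

R = [[1, -0.0967, -0.4237],
 [-0.0967, 1, -0.0925],
 [-0.4237, -0.0925, 1]]


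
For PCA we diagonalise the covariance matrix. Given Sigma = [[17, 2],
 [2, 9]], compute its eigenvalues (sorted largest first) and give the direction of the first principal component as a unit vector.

Step 1 — characteristic polynomial of 2×2 Sigma:
  det(Sigma - λI) = λ² - trace · λ + det = 0.
  trace = 17 + 9 = 26, det = 17·9 - (2)² = 149.
Step 2 — discriminant:
  Δ = trace² - 4·det = 676 - 596 = 80.
Step 3 — eigenvalues:
  λ = (trace ± √Δ)/2 = (26 ± 8.9443)/2,
  λ_1 = 17.4721,  λ_2 = 8.5279.

Step 4 — unit eigenvector for λ_1: solve (Sigma - λ_1 I)v = 0. First row:
  (17 - 17.4721)·v_x + (2)·v_y = 0, i.e. (-0.4721)·v_x + (2)·v_y = 0,
  so v ∝ (b, λ_1 - a) = (2, 0.4721) = u.
  ||u|| = √((2)² + (0.4721)²) = √(4.2229) ≈ 2.055,
  v_1 = u/||u|| ≈ (0.9732, 0.2298) (||v_1|| = 1).

λ_1 = 17.4721,  λ_2 = 8.5279;  v_1 ≈ (0.9732, 0.2298)


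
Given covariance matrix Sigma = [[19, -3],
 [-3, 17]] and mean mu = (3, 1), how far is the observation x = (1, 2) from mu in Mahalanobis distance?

Step 1 — centre the observation: (x - mu) = (-2, 1).

Step 2 — invert Sigma. det(Sigma) = 19·17 - (-3)² = 314.
  Sigma^{-1} = (1/det) · [[d, -b], [-b, a]] = [[0.0541, 0.0096],
 [0.0096, 0.0605]].

Step 3 — form the quadratic (x - mu)^T · Sigma^{-1} · (x - mu):
  Sigma^{-1} · (x - mu) = (-0.0987, 0.0414).
  (x - mu)^T · [Sigma^{-1} · (x - mu)] = (-2)·(-0.0987) + (1)·(0.0414) = 0.2389.

Step 4 — take square root: d = √(0.2389) ≈ 0.4887.

d(x, mu) = √(0.2389) ≈ 0.4887


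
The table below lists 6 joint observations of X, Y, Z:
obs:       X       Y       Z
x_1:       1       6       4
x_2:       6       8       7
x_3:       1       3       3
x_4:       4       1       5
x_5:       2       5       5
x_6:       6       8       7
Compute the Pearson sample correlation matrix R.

Step 1 — column means:
  mean(X) = (1 + 6 + 1 + 4 + 2 + 6) / 6 = 20/6 = 3.3333
  mean(Y) = (6 + 8 + 3 + 1 + 5 + 8) / 6 = 31/6 = 5.1667
  mean(Z) = (4 + 7 + 3 + 5 + 5 + 7) / 6 = 31/6 = 5.1667

Step 2 — sample variances and covariances s[i,j] = (1/(n-1)) · Σ_k (x_{k,i} - mean_i) · (x_{k,j} - mean_j), with n-1 = 5:
  s[X,X] = ((-2.3333)·(-2.3333) + (2.6667)·(2.6667) + (-2.3333)·(-2.3333) + (0.6667)·(0.6667) + (-1.3333)·(-1.3333) + (2.6667)·(2.6667)) / 5 = 27.3333/5 = 5.4667
  s[X,Y] = ((-2.3333)·(0.8333) + (2.6667)·(2.8333) + (-2.3333)·(-2.1667) + (0.6667)·(-4.1667) + (-1.3333)·(-0.1667) + (2.6667)·(2.8333)) / 5 = 15.6667/5 = 3.1333
  s[X,Z] = ((-2.3333)·(-1.1667) + (2.6667)·(1.8333) + (-2.3333)·(-2.1667) + (0.6667)·(-0.1667) + (-1.3333)·(-0.1667) + (2.6667)·(1.8333)) / 5 = 17.6667/5 = 3.5333
  s[Y,Y] = ((0.8333)·(0.8333) + (2.8333)·(2.8333) + (-2.1667)·(-2.1667) + (-4.1667)·(-4.1667) + (-0.1667)·(-0.1667) + (2.8333)·(2.8333)) / 5 = 38.8333/5 = 7.7667
  s[Y,Z] = ((0.8333)·(-1.1667) + (2.8333)·(1.8333) + (-2.1667)·(-2.1667) + (-4.1667)·(-0.1667) + (-0.1667)·(-0.1667) + (2.8333)·(1.8333)) / 5 = 14.8333/5 = 2.9667
  s[Z,Z] = ((-1.1667)·(-1.1667) + (1.8333)·(1.8333) + (-2.1667)·(-2.1667) + (-0.1667)·(-0.1667) + (-0.1667)·(-0.1667) + (1.8333)·(1.8333)) / 5 = 12.8333/5 = 2.5667
  Sample standard deviations s_i = √(s[i,i]):
  s(X) = √(5.4667) = 2.3381
  s(Y) = √(7.7667) = 2.7869
  s(Z) = √(2.5667) = 1.6021

Step 3 — r_{ij} = s_{ij} / (s_i · s_j):
  r[X,X] = 1 (diagonal).
  r[X,Y] = 3.1333 / (2.3381 · 2.7869) = 3.1333 / 6.516 = 0.4809
  r[X,Z] = 3.5333 / (2.3381 · 1.6021) = 3.5333 / 3.7458 = 0.9433
  r[Y,Y] = 1 (diagonal).
  r[Y,Z] = 2.9667 / (2.7869 · 1.6021) = 2.9667 / 4.4648 = 0.6645
  r[Z,Z] = 1 (diagonal).

R is symmetric with unit diagonal. Assembling:

R = [[1, 0.4809, 0.9433],
 [0.4809, 1, 0.6645],
 [0.9433, 0.6645, 1]]
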